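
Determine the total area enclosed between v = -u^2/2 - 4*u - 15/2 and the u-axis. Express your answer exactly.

2/3

The curve meets the u-axis where -u^2/2 - 4*u - 15/2 = 0, i.e. -(u + 3)*(u + 5)/2 = 0, at u = -5, -3.
On [-5, -3] the curve lies above the axis; ∫[-5,-3] (-u^2/2 - 4*u - 15/2) du = 2/3, giving area 2/3.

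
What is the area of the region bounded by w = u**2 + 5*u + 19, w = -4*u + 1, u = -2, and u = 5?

On [-2, 5], (u**2 + 5*u + 19) - (-4*u + 1) = u**2 + 9*u + 18 is ≥ 0 throughout, so the area is a single integral of |u**2 + 9*u + 18|.
∫[-2,5] (u**2 + 9*u + 18) du = 1589/6.

1589/6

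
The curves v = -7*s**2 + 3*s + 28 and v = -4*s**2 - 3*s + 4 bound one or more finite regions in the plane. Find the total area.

Set the curves equal: -7*s**2 + 3*s + 28 = -4*s**2 - 3*s + 4, so -3*s**2 + 6*s + 24 = 0, which factors as -3*(s - 4)*(s + 2) = 0. The curves meet at s = -2, 4.
On [-2, 4], v = -7*s**2 + 3*s + 28 is on top; that piece has area ∫[-2,4] (-3*s**2 + 6*s + 24) ds = 108.

108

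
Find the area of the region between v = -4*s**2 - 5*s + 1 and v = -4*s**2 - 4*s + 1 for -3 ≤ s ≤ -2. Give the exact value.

On [-3, -2], (-4*s**2 - 5*s + 1) - (-4*s**2 - 4*s + 1) = -s is ≥ 0 throughout, so the area is a single integral of |-s|.
∫[-3,-2] (-s) ds = 5/2.

5/2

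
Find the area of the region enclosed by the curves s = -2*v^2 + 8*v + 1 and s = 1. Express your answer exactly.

64/3

Both boundary curves give s as a function of v, so integrate with respect to v. Setting them equal: -2*v^2 + 8*v = 0, i.e. -2*v*(v - 4) = 0, so they meet at v = 0, 4.
For v in [0, 4], s = -2*v^2 + 8*v + 1 is on the right; area = ∫[0,4] (-2*v^2 + 8*v) dv = 64/3.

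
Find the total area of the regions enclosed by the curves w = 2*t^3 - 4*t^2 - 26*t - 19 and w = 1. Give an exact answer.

Set the curves equal: 2*t^3 - 4*t^2 - 26*t - 19 = 1, so 2*t^3 - 4*t^2 - 26*t - 20 = 0, which factors as 2*(t - 5)*(t + 1)*(t + 2) = 0. The curves meet at t = -2, -1, 5.
On [-2, -1], w = 2*t^3 - 4*t^2 - 26*t - 19 is on top; that piece has area ∫[-2,-1] (2*t^3 - 4*t^2 - 26*t - 20) dt = 13/6.
On [-1, 5], w = 1 is on top; that piece has area ∫[-1,5] (-(2*t^3 - 4*t^2 - 26*t - 20)) dt = 288.
Total enclosed area = 13/6 + 288 = 1741/6.

1741/6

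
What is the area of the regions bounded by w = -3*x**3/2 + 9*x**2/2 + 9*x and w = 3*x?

Set the curves equal: -3*x**3/2 + 9*x**2/2 + 9*x = 3*x, so -3*x**3/2 + 9*x**2/2 + 6*x = 0, which factors as -3*x*(x - 4)*(x + 1)/2 = 0. The curves meet at x = -1, 0, 4.
On [-1, 0], w = 3*x is on top; that piece has area ∫[-1,0] (-(-3*x**3/2 + 9*x**2/2 + 6*x)) dx = 9/8.
On [0, 4], w = -3*x**3/2 + 9*x**2/2 + 9*x is on top; that piece has area ∫[0,4] (-3*x**3/2 + 9*x**2/2 + 6*x) dx = 48.
Total enclosed area = 9/8 + 48 = 393/8.

393/8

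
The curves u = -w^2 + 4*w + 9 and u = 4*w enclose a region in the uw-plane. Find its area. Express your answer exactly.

Both boundary curves give u as a function of w, so integrate with respect to w. Setting them equal: -w^2 + 9 = 0, i.e. -(w - 3)*(w + 3) = 0, so they meet at w = -3, 3.
For w in [-3, 3], u = -w^2 + 4*w + 9 is on the right; area = ∫[-3,3] (-w^2 + 9) dw = 36.

36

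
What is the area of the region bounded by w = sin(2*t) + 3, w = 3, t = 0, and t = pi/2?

1

On [0, pi/2], (sin(2*t) + 3) - (3) = sin(2*t) is ≥ 0 throughout, so the area is a single integral of |sin(2*t)|.
∫[0,pi/2] (sin(2*t)) dt = 1.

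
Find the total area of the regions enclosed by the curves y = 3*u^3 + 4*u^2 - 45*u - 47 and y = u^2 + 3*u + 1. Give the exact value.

Set the curves equal: 3*u^3 + 4*u^2 - 45*u - 47 = u^2 + 3*u + 1, so 3*u^3 + 3*u^2 - 48*u - 48 = 0, which factors as 3*(u - 4)*(u + 1)*(u + 4) = 0. The curves meet at u = -4, -1, 4.
On [-4, -1], y = 3*u^3 + 4*u^2 - 45*u - 47 is on top; that piece has area ∫[-4,-1] (3*u^3 + 3*u^2 - 48*u - 48) du = 351/4.
On [-1, 4], y = u^2 + 3*u + 1 is on top; that piece has area ∫[-1,4] (-(3*u^3 + 3*u^2 - 48*u - 48)) du = 1375/4.
Total enclosed area = 351/4 + 1375/4 = 863/2.

863/2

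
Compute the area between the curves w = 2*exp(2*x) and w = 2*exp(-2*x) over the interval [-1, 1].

The difference (2*exp(2*x)) - (2*exp(-2*x)) = 2*exp(2*x) - 2*exp(-2*x) changes sign at x = 0 inside [-1, 1], so split the integral there.
∫[-1,0] (2*exp(2*x) - 2*exp(-2*x)) dx = -exp(2) - exp(-2) + 2; the area of that piece is -2 + exp(-2) + exp(2).
∫[0,1] (2*exp(2*x) - 2*exp(-2*x)) dx = -2 + exp(-2) + exp(2).
Total area = (-2 + exp(-2) + exp(2)) + (-2 + exp(-2) + exp(2)) = -4 + 2*exp(-2) + 2*exp(2).

-4 + 2*exp(-2) + 2*exp(2)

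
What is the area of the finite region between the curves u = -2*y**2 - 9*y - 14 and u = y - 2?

1/3

Both boundary curves give u as a function of y, so integrate with respect to y. Setting them equal: -2*y**2 - 10*y - 12 = 0, i.e. -2*(y + 2)*(y + 3) = 0, so they meet at y = -3, -2.
For y in [-3, -2], u = -2*y**2 - 9*y - 14 is on the right; area = ∫[-3,-2] (-2*y**2 - 10*y - 12) dy = 1/3.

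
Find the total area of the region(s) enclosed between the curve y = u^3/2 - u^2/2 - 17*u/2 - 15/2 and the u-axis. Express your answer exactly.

284/3

The curve meets the u-axis where u^3/2 - u^2/2 - 17*u/2 - 15/2 = 0, i.e. (u - 5)*(u + 1)*(u + 3)/2 = 0, at u = -3, -1, 5.
On [-3, -1] the curve lies above the axis; ∫[-3,-1] (u^3/2 - u^2/2 - 17*u/2 - 15/2) du = 14/3, giving area 14/3.
On [-1, 5] the curve lies below the axis; ∫[-1,5] (u^3/2 - u^2/2 - 17*u/2 - 15/2) du = -90, giving area 90.
Total area = 14/3 + 90 = 284/3.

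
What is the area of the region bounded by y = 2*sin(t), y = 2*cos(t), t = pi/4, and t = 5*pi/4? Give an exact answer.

On [pi/4, 5*pi/4], (2*sin(t)) - (2*cos(t)) = 2*sin(t) - 2*cos(t) is ≥ 0 throughout, so the area is a single integral of |2*sin(t) - 2*cos(t)|.
∫[pi/4,5*pi/4] (2*sin(t) - 2*cos(t)) dt = 4*sqrt(2).

4*sqrt(2)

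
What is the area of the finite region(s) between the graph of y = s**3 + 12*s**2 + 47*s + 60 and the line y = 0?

1/2

The curve meets the s-axis where s**3 + 12*s**2 + 47*s + 60 = 0, i.e. (s + 3)*(s + 4)*(s + 5) = 0, at s = -5, -4, -3.
On [-5, -4] the curve lies above the axis; ∫[-5,-4] (s**3 + 12*s**2 + 47*s + 60) ds = 1/4, giving area 1/4.
On [-4, -3] the curve lies below the axis; ∫[-4,-3] (s**3 + 12*s**2 + 47*s + 60) ds = -1/4, giving area 1/4.
Total area = 1/4 + 1/4 = 1/2.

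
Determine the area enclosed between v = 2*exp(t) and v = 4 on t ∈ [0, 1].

The difference (2*exp(t)) - (4) = 2*exp(t) - 4 changes sign at t = log(2) inside [0, 1], so split the integral there.
∫[0,log(2)] (2*exp(t) - 4) dt = 2 - log(16); the area of that piece is -2 + log(16).
∫[log(2),1] (2*exp(t) - 4) dt = -8 + 4*log(2) + 2*exp(1).
Total area = (-2 + log(16)) + (-8 + 4*log(2) + 2*exp(1)) = -10 + 2*exp(1) + 8*log(2).

-10 + 2*exp(1) + 8*log(2)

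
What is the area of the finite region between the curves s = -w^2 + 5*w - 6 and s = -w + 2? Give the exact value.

4/3

Both boundary curves give s as a function of w, so integrate with respect to w. Setting them equal: -w^2 + 6*w - 8 = 0, i.e. -(w - 4)*(w - 2) = 0, so they meet at w = 2, 4.
For w in [2, 4], s = -w^2 + 5*w - 6 is on the right; area = ∫[2,4] (-w^2 + 6*w - 8) dw = 4/3.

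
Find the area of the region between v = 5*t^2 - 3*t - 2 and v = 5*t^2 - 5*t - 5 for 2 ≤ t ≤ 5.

30

On [2, 5], (5*t^2 - 3*t - 2) - (5*t^2 - 5*t - 5) = 2*t + 3 is ≥ 0 throughout, so the area is a single integral of |2*t + 3|.
∫[2,5] (2*t + 3) dt = 30.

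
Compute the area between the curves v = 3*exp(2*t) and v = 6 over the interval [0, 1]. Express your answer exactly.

-21/2 + 6*log(2) + 3*exp(2)/2

The difference (3*exp(2*t)) - (6) = 3*exp(2*t) - 6 changes sign at t = log(2)/2 inside [0, 1], so split the integral there.
∫[0,log(2)/2] (3*exp(2*t) - 6) dt = 3/2 - log(8); the area of that piece is -3/2 + log(8).
∫[log(2)/2,1] (3*exp(2*t) - 6) dt = -9 + 3*log(2) + 3*exp(2)/2.
Total area = (-3/2 + log(8)) + (-9 + 3*log(2) + 3*exp(2)/2) = -21/2 + 6*log(2) + 3*exp(2)/2.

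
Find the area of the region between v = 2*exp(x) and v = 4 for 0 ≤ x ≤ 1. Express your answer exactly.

The difference (2*exp(x)) - (4) = 2*exp(x) - 4 changes sign at x = log(2) inside [0, 1], so split the integral there.
∫[0,log(2)] (2*exp(x) - 4) dx = 2 - log(16); the area of that piece is -2 + log(16).
∫[log(2),1] (2*exp(x) - 4) dx = -8 + 4*log(2) + 2*exp(1).
Total area = (-2 + log(16)) + (-8 + 4*log(2) + 2*exp(1)) = -10 + 2*exp(1) + 8*log(2).

-10 + 2*exp(1) + 8*log(2)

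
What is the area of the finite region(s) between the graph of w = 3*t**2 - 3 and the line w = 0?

4

The curve meets the t-axis where 3*t**2 - 3 = 0, i.e. 3*(t - 1)*(t + 1) = 0, at t = -1, 1.
On [-1, 1] the curve lies below the axis; ∫[-1,1] (3*t**2 - 3) dt = -4, giving area 4.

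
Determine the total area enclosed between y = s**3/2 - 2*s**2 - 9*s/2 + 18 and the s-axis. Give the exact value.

The curve meets the s-axis where s**3/2 - 2*s**2 - 9*s/2 + 18 = 0, i.e. (s - 4)*(s - 3)*(s + 3)/2 = 0, at s = -3, 3, 4.
On [-3, 3] the curve lies above the axis; ∫[-3,3] (s**3/2 - 2*s**2 - 9*s/2 + 18) ds = 72, giving area 72.
On [3, 4] the curve lies below the axis; ∫[3,4] (s**3/2 - 2*s**2 - 9*s/2 + 18) ds = -13/24, giving area 13/24.
Total area = 72 + 13/24 = 1741/24.

1741/24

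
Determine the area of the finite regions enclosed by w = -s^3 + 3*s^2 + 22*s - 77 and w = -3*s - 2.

Set the curves equal: -s^3 + 3*s^2 + 22*s - 77 = -3*s - 2, so -s^3 + 3*s^2 + 25*s - 75 = 0, which factors as -(s - 5)*(s - 3)*(s + 5) = 0. The curves meet at s = -5, 3, 5.
On [-5, 3], w = -3*s - 2 is on top; that piece has area ∫[-5,3] (-(-s^3 + 3*s^2 + 25*s - 75)) ds = 512.
On [3, 5], w = -s^3 + 3*s^2 + 22*s - 77 is on top; that piece has area ∫[3,5] (-s^3 + 3*s^2 + 25*s - 75) ds = 12.
Total enclosed area = 512 + 12 = 524.

524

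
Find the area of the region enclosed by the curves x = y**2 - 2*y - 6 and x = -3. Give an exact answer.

32/3

Both boundary curves give x as a function of y, so integrate with respect to y. Setting them equal: y**2 - 2*y - 3 = 0, i.e. (y - 3)*(y + 1) = 0, so they meet at y = -1, 3.
For y in [-1, 3], x = y**2 - 2*y - 6 is on the left; area = ∫[-1,3] (-(y**2 - 2*y - 3)) dy = 32/3.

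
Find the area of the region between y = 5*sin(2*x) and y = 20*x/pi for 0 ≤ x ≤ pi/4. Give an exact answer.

5/2 - 5*pi/8

On [0, pi/4], (5*sin(2*x)) - (20*x/pi) = -20*x/pi + 5*sin(2*x) is ≥ 0 throughout, so the area is a single integral of |-20*x/pi + 5*sin(2*x)|.
∫[0,pi/4] (-20*x/pi + 5*sin(2*x)) dx = 5/2 - 5*pi/8.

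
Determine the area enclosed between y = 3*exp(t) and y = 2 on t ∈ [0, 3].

-9 + 3*exp(3)

On [0, 3], (3*exp(t)) - (2) = 3*exp(t) - 2 is ≥ 0 throughout, so the area is a single integral of |3*exp(t) - 2|.
∫[0,3] (3*exp(t) - 2) dt = -9 + 3*exp(3).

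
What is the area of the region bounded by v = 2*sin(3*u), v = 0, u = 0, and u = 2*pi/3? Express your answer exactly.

The difference (2*sin(3*u)) - (0) = 2*sin(3*u) changes sign at u = pi/3 inside [0, 2*pi/3], so split the integral there.
∫[0,pi/3] (2*sin(3*u)) du = 4/3.
∫[pi/3,2*pi/3] (2*sin(3*u)) du = -4/3; the area of that piece is 4/3.
Total area = 4/3 + 4/3 = 8/3.

8/3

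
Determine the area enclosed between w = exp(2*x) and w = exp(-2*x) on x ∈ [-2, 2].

The difference (exp(2*x)) - (exp(-2*x)) = exp(2*x) - exp(-2*x) changes sign at x = 0 inside [-2, 2], so split the integral there.
∫[-2,0] (exp(2*x) - exp(-2*x)) dx = -exp(4)/2 - exp(-4)/2 + 1; the area of that piece is -1 + exp(-4)/2 + exp(4)/2.
∫[0,2] (exp(2*x) - exp(-2*x)) dx = -1 + exp(-4)/2 + exp(4)/2.
Total area = (-1 + exp(-4)/2 + exp(4)/2) + (-1 + exp(-4)/2 + exp(4)/2) = -2 + exp(-4) + exp(4).

-2 + exp(-4) + exp(4)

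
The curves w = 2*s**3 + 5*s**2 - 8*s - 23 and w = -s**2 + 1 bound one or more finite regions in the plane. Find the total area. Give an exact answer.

Set the curves equal: 2*s**3 + 5*s**2 - 8*s - 23 = -s**2 + 1, so 2*s**3 + 6*s**2 - 8*s - 24 = 0, which factors as 2*(s - 2)*(s + 2)*(s + 3) = 0. The curves meet at s = -3, -2, 2.
On [-3, -2], w = 2*s**3 + 5*s**2 - 8*s - 23 is on top; that piece has area ∫[-3,-2] (2*s**3 + 6*s**2 - 8*s - 24) ds = 3/2.
On [-2, 2], w = -s**2 + 1 is on top; that piece has area ∫[-2,2] (-(2*s**3 + 6*s**2 - 8*s - 24)) ds = 64.
Total enclosed area = 3/2 + 64 = 131/2.

131/2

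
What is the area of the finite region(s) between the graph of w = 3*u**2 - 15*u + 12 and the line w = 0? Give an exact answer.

The curve meets the u-axis where 3*u**2 - 15*u + 12 = 0, i.e. 3*(u - 4)*(u - 1) = 0, at u = 1, 4.
On [1, 4] the curve lies below the axis; ∫[1,4] (3*u**2 - 15*u + 12) du = -27/2, giving area 27/2.

27/2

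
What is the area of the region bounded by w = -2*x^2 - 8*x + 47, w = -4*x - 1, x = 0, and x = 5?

128

The difference (-2*x^2 - 8*x + 47) - (-4*x - 1) = -2*x^2 - 4*x + 48 changes sign at x = 4 inside [0, 5], so split the integral there.
∫[0,4] (-2*x^2 - 4*x + 48) dx = 352/3.
∫[4,5] (-2*x^2 - 4*x + 48) dx = -32/3; the area of that piece is 32/3.
Total area = 352/3 + 32/3 = 128.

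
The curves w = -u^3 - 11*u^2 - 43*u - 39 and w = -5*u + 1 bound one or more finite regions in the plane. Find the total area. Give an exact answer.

Set the curves equal: -u^3 - 11*u^2 - 43*u - 39 = -5*u + 1, so -u^3 - 11*u^2 - 38*u - 40 = 0, which factors as -(u + 2)*(u + 4)*(u + 5) = 0. The curves meet at u = -5, -4, -2.
On [-5, -4], w = -5*u + 1 is on top; that piece has area ∫[-5,-4] (-(-u^3 - 11*u^2 - 38*u - 40)) du = 5/12.
On [-4, -2], w = -u^3 - 11*u^2 - 43*u - 39 is on top; that piece has area ∫[-4,-2] (-u^3 - 11*u^2 - 38*u - 40) du = 8/3.
Total enclosed area = 5/12 + 8/3 = 37/12.

37/12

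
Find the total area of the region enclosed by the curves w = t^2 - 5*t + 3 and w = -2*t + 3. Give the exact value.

Set the curves equal: t^2 - 5*t + 3 = -2*t + 3, so t^2 - 3*t = 0, which factors as t*(t - 3) = 0. The curves meet at t = 0, 3.
On [0, 3], w = -2*t + 3 is on top; that piece has area ∫[0,3] (-(t^2 - 3*t)) dt = 9/2.

9/2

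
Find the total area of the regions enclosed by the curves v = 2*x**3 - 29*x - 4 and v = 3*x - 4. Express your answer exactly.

256

Set the curves equal: 2*x**3 - 29*x - 4 = 3*x - 4, so 2*x**3 - 32*x = 0, which factors as 2*x*(x - 4)*(x + 4) = 0. The curves meet at x = -4, 0, 4.
On [-4, 0], v = 2*x**3 - 29*x - 4 is on top; that piece has area ∫[-4,0] (2*x**3 - 32*x) dx = 128.
On [0, 4], v = 3*x - 4 is on top; that piece has area ∫[0,4] (-(2*x**3 - 32*x)) dx = 128.
Total enclosed area = 128 + 128 = 256.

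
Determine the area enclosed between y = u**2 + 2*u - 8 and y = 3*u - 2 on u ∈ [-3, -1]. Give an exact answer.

5

The difference (u**2 + 2*u - 8) - (3*u - 2) = u**2 - u - 6 changes sign at u = -2 inside [-3, -1], so split the integral there.
∫[-3,-2] (u**2 - u - 6) du = 17/6.
∫[-2,-1] (u**2 - u - 6) du = -13/6; the area of that piece is 13/6.
Total area = 17/6 + 13/6 = 5.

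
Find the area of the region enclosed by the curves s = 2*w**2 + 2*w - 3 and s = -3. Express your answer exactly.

Both boundary curves give s as a function of w, so integrate with respect to w. Setting them equal: 2*w**2 + 2*w = 0, i.e. 2*w*(w + 1) = 0, so they meet at w = -1, 0.
For w in [-1, 0], s = 2*w**2 + 2*w - 3 is on the left; area = ∫[-1,0] (-(2*w**2 + 2*w)) dw = 1/3.

1/3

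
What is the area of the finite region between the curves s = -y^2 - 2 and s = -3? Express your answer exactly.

4/3

Both boundary curves give s as a function of y, so integrate with respect to y. Setting them equal: -y^2 + 1 = 0, i.e. -(y - 1)*(y + 1) = 0, so they meet at y = -1, 1.
For y in [-1, 1], s = -y^2 - 2 is on the right; area = ∫[-1,1] (-y^2 + 1) dy = 4/3.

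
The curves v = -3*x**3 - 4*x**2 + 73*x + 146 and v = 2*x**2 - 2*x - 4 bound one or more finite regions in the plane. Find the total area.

Set the curves equal: -3*x**3 - 4*x**2 + 73*x + 146 = 2*x**2 - 2*x - 4, so -3*x**3 - 6*x**2 + 75*x + 150 = 0, which factors as -3*(x - 5)*(x + 2)*(x + 5) = 0. The curves meet at x = -5, -2, 5.
On [-5, -2], v = 2*x**2 - 2*x - 4 is on top; that piece has area ∫[-5,-2] (-(-3*x**3 - 6*x**2 + 75*x + 150)) dx = 459/4.
On [-2, 5], v = -3*x**3 - 4*x**2 + 73*x + 146 is on top; that piece has area ∫[-2,5] (-3*x**3 - 6*x**2 + 75*x + 150) dx = 4459/4.
Total enclosed area = 459/4 + 4459/4 = 2459/2.

2459/2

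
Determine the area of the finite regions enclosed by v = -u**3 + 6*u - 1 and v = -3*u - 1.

Set the curves equal: -u**3 + 6*u - 1 = -3*u - 1, so -u**3 + 9*u = 0, which factors as -u*(u - 3)*(u + 3) = 0. The curves meet at u = -3, 0, 3.
On [-3, 0], v = -3*u - 1 is on top; that piece has area ∫[-3,0] (-(-u**3 + 9*u)) du = 81/4.
On [0, 3], v = -u**3 + 6*u - 1 is on top; that piece has area ∫[0,3] (-u**3 + 9*u) du = 81/4.
Total enclosed area = 81/4 + 81/4 = 81/2.

81/2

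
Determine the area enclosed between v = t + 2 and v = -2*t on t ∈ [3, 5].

28

On [3, 5], (t + 2) - (-2*t) = 3*t + 2 is ≥ 0 throughout, so the area is a single integral of |3*t + 2|.
∫[3,5] (3*t + 2) dt = 28.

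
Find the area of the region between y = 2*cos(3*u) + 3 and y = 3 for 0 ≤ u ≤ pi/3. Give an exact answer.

The difference (2*cos(3*u) + 3) - (3) = 2*cos(3*u) changes sign at u = pi/6 inside [0, pi/3], so split the integral there.
∫[0,pi/6] (2*cos(3*u)) du = 2/3.
∫[pi/6,pi/3] (2*cos(3*u)) du = -2/3; the area of that piece is 2/3.
Total area = 2/3 + 2/3 = 4/3.

4/3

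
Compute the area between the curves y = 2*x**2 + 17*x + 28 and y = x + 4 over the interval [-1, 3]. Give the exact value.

On [-1, 3], (2*x**2 + 17*x + 28) - (x + 4) = 2*x**2 + 16*x + 24 is ≥ 0 throughout, so the area is a single integral of |2*x**2 + 16*x + 24|.
∫[-1,3] (2*x**2 + 16*x + 24) dx = 536/3.

536/3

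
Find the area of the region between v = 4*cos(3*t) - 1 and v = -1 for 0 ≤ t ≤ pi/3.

8/3

The difference (4*cos(3*t) - 1) - (-1) = 4*cos(3*t) changes sign at t = pi/6 inside [0, pi/3], so split the integral there.
∫[0,pi/6] (4*cos(3*t)) dt = 4/3.
∫[pi/6,pi/3] (4*cos(3*t)) dt = -4/3; the area of that piece is 4/3.
Total area = 4/3 + 4/3 = 8/3.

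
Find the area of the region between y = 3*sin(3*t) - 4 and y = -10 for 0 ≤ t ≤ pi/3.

2 + 2*pi

On [0, pi/3], (3*sin(3*t) - 4) - (-10) = 3*sin(3*t) + 6 is ≥ 0 throughout, so the area is a single integral of |3*sin(3*t) + 6|.
∫[0,pi/3] (3*sin(3*t) + 6) dt = 2 + 2*pi.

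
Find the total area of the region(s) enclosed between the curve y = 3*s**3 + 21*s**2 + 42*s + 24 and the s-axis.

37/4

The curve meets the s-axis where 3*s**3 + 21*s**2 + 42*s + 24 = 0, i.e. 3*(s + 1)*(s + 2)*(s + 4) = 0, at s = -4, -2, -1.
On [-4, -2] the curve lies above the axis; ∫[-4,-2] (3*s**3 + 21*s**2 + 42*s + 24) ds = 8, giving area 8.
On [-2, -1] the curve lies below the axis; ∫[-2,-1] (3*s**3 + 21*s**2 + 42*s + 24) ds = -5/4, giving area 5/4.
Total area = 8 + 5/4 = 37/4.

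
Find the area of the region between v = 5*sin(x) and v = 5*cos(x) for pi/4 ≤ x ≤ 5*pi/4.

On [pi/4, 5*pi/4], (5*sin(x)) - (5*cos(x)) = 5*sin(x) - 5*cos(x) is ≥ 0 throughout, so the area is a single integral of |5*sin(x) - 5*cos(x)|.
∫[pi/4,5*pi/4] (5*sin(x) - 5*cos(x)) dx = 10*sqrt(2).

10*sqrt(2)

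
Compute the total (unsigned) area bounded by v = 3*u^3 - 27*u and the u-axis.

The curve meets the u-axis where 3*u^3 - 27*u = 0, i.e. 3*u*(u - 3)*(u + 3) = 0, at u = -3, 0, 3.
On [-3, 0] the curve lies above the axis; ∫[-3,0] (3*u^3 - 27*u) du = 243/4, giving area 243/4.
On [0, 3] the curve lies below the axis; ∫[0,3] (3*u^3 - 27*u) du = -243/4, giving area 243/4.
Total area = 243/4 + 243/4 = 243/2.

243/2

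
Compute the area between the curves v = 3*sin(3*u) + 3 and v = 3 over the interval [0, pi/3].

On [0, pi/3], (3*sin(3*u) + 3) - (3) = 3*sin(3*u) is ≥ 0 throughout, so the area is a single integral of |3*sin(3*u)|.
∫[0,pi/3] (3*sin(3*u)) du = 2.

2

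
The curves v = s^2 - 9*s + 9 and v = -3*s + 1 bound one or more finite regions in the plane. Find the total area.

Set the curves equal: s^2 - 9*s + 9 = -3*s + 1, so s^2 - 6*s + 8 = 0, which factors as (s - 4)*(s - 2) = 0. The curves meet at s = 2, 4.
On [2, 4], v = -3*s + 1 is on top; that piece has area ∫[2,4] (-(s^2 - 6*s + 8)) ds = 4/3.

4/3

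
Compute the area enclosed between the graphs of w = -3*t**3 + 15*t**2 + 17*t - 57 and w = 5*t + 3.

Set the curves equal: -3*t**3 + 15*t**2 + 17*t - 57 = 5*t + 3, so -3*t**3 + 15*t**2 + 12*t - 60 = 0, which factors as -3*(t - 5)*(t - 2)*(t + 2) = 0. The curves meet at t = -2, 2, 5.
On [-2, 2], w = 5*t + 3 is on top; that piece has area ∫[-2,2] (-(-3*t**3 + 15*t**2 + 12*t - 60)) dt = 160.
On [2, 5], w = -3*t**3 + 15*t**2 + 17*t - 57 is on top; that piece has area ∫[2,5] (-3*t**3 + 15*t**2 + 12*t - 60) dt = 297/4.
Total enclosed area = 160 + 297/4 = 937/4.

937/4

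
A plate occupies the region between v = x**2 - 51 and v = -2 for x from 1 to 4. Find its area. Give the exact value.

126

On [1, 4], (x**2 - 51) - (-2) = x**2 - 49 is ≤ 0 throughout, so the area is a single integral of |x**2 - 49|.
∫[1,4] (x**2 - 49) dx = -126; the area of that piece is 126.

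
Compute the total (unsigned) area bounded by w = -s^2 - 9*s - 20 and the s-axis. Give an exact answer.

The curve meets the s-axis where -s^2 - 9*s - 20 = 0, i.e. -(s + 4)*(s + 5) = 0, at s = -5, -4.
On [-5, -4] the curve lies above the axis; ∫[-5,-4] (-s^2 - 9*s - 20) ds = 1/6, giving area 1/6.

1/6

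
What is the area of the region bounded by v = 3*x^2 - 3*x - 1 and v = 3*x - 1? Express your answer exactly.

4

Set the curves equal: 3*x^2 - 3*x - 1 = 3*x - 1, so 3*x^2 - 6*x = 0, which factors as 3*x*(x - 2) = 0. The curves meet at x = 0, 2.
On [0, 2], v = 3*x - 1 is on top; that piece has area ∫[0,2] (-(3*x^2 - 6*x)) dx = 4.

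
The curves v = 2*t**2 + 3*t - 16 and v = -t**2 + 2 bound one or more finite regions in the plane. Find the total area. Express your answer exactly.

Set the curves equal: 2*t**2 + 3*t - 16 = -t**2 + 2, so 3*t**2 + 3*t - 18 = 0, which factors as 3*(t - 2)*(t + 3) = 0. The curves meet at t = -3, 2.
On [-3, 2], v = -t**2 + 2 is on top; that piece has area ∫[-3,2] (-(3*t**2 + 3*t - 18)) dt = 125/2.

125/2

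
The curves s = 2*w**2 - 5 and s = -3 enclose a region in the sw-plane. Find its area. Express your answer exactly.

8/3

Both boundary curves give s as a function of w, so integrate with respect to w. Setting them equal: 2*w**2 - 2 = 0, i.e. 2*(w - 1)*(w + 1) = 0, so they meet at w = -1, 1.
For w in [-1, 1], s = 2*w**2 - 5 is on the left; area = ∫[-1,1] (-(2*w**2 - 2)) dw = 8/3.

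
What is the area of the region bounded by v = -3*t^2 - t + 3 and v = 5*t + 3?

4

Set the curves equal: -3*t^2 - t + 3 = 5*t + 3, so -3*t^2 - 6*t = 0, which factors as -3*t*(t + 2) = 0. The curves meet at t = -2, 0.
On [-2, 0], v = -3*t^2 - t + 3 is on top; that piece has area ∫[-2,0] (-3*t^2 - 6*t) dt = 4.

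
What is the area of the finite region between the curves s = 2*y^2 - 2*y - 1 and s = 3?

Both boundary curves give s as a function of y, so integrate with respect to y. Setting them equal: 2*y^2 - 2*y - 4 = 0, i.e. 2*(y - 2)*(y + 1) = 0, so they meet at y = -1, 2.
For y in [-1, 2], s = 2*y^2 - 2*y - 1 is on the left; area = ∫[-1,2] (-(2*y^2 - 2*y - 4)) dy = 9.

9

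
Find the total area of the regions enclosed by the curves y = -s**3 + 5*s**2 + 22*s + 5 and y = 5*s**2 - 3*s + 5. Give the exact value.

Set the curves equal: -s**3 + 5*s**2 + 22*s + 5 = 5*s**2 - 3*s + 5, so -s**3 + 25*s = 0, which factors as -s*(s - 5)*(s + 5) = 0. The curves meet at s = -5, 0, 5.
On [-5, 0], y = 5*s**2 - 3*s + 5 is on top; that piece has area ∫[-5,0] (-(-s**3 + 25*s)) ds = 625/4.
On [0, 5], y = -s**3 + 5*s**2 + 22*s + 5 is on top; that piece has area ∫[0,5] (-s**3 + 25*s) ds = 625/4.
Total enclosed area = 625/4 + 625/4 = 625/2.

625/2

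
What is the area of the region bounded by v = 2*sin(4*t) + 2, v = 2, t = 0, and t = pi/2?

The difference (2*sin(4*t) + 2) - (2) = 2*sin(4*t) changes sign at t = pi/4 inside [0, pi/2], so split the integral there.
∫[0,pi/4] (2*sin(4*t)) dt = 1.
∫[pi/4,pi/2] (2*sin(4*t)) dt = -1; the area of that piece is 1.
Total area = 1 + 1 = 2.

2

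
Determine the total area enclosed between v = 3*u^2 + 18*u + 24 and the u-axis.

4

The curve meets the u-axis where 3*u^2 + 18*u + 24 = 0, i.e. 3*(u + 2)*(u + 4) = 0, at u = -4, -2.
On [-4, -2] the curve lies below the axis; ∫[-4,-2] (3*u^2 + 18*u + 24) du = -4, giving area 4.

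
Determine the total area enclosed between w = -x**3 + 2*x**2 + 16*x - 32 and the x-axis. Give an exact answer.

568/3

The curve meets the x-axis where -x**3 + 2*x**2 + 16*x - 32 = 0, i.e. -(x - 4)*(x - 2)*(x + 4) = 0, at x = -4, 2, 4.
On [-4, 2] the curve lies below the axis; ∫[-4,2] (-x**3 + 2*x**2 + 16*x - 32) dx = -180, giving area 180.
On [2, 4] the curve lies above the axis; ∫[2,4] (-x**3 + 2*x**2 + 16*x - 32) dx = 28/3, giving area 28/3.
Total area = 180 + 28/3 = 568/3.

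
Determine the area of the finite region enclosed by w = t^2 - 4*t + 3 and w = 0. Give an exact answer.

4/3

Set the curves equal: t^2 - 4*t + 3 = 0, so t^2 - 4*t + 3 = 0, which factors as (t - 3)*(t - 1) = 0. The curves meet at t = 1, 3.
On [1, 3], w = 0 is on top; that piece has area ∫[1,3] (-(t^2 - 4*t + 3)) dt = 4/3.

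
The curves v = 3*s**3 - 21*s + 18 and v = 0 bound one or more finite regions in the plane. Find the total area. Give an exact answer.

393/4

Set the curves equal: 3*s**3 - 21*s + 18 = 0, so 3*s**3 - 21*s + 18 = 0, which factors as 3*(s - 2)*(s - 1)*(s + 3) = 0. The curves meet at s = -3, 1, 2.
On [-3, 1], v = 3*s**3 - 21*s + 18 is on top; that piece has area ∫[-3,1] (3*s**3 - 21*s + 18) ds = 96.
On [1, 2], v = 0 is on top; that piece has area ∫[1,2] (-(3*s**3 - 21*s + 18)) ds = 9/4.
Total enclosed area = 96 + 9/4 = 393/4.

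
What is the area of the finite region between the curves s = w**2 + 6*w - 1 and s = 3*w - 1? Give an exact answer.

Both boundary curves give s as a function of w, so integrate with respect to w. Setting them equal: w**2 + 3*w = 0, i.e. w*(w + 3) = 0, so they meet at w = -3, 0.
For w in [-3, 0], s = w**2 + 6*w - 1 is on the left; area = ∫[-3,0] (-(w**2 + 3*w)) dw = 9/2.

9/2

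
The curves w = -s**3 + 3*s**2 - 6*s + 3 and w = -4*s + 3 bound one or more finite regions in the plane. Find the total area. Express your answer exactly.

1/2

Set the curves equal: -s**3 + 3*s**2 - 6*s + 3 = -4*s + 3, so -s**3 + 3*s**2 - 2*s = 0, which factors as -s*(s - 2)*(s - 1) = 0. The curves meet at s = 0, 1, 2.
On [0, 1], w = -4*s + 3 is on top; that piece has area ∫[0,1] (-(-s**3 + 3*s**2 - 2*s)) ds = 1/4.
On [1, 2], w = -s**3 + 3*s**2 - 6*s + 3 is on top; that piece has area ∫[1,2] (-s**3 + 3*s**2 - 2*s) ds = 1/4.
Total enclosed area = 1/4 + 1/4 = 1/2.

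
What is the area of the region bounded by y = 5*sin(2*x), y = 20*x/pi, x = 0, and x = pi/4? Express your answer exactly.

On [0, pi/4], (5*sin(2*x)) - (20*x/pi) = -20*x/pi + 5*sin(2*x) is ≥ 0 throughout, so the area is a single integral of |-20*x/pi + 5*sin(2*x)|.
∫[0,pi/4] (-20*x/pi + 5*sin(2*x)) dx = 5/2 - 5*pi/8.

5/2 - 5*pi/8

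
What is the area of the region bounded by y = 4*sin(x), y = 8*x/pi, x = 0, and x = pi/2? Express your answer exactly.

On [0, pi/2], (4*sin(x)) - (8*x/pi) = -8*x/pi + 4*sin(x) is ≥ 0 throughout, so the area is a single integral of |-8*x/pi + 4*sin(x)|.
∫[0,pi/2] (-8*x/pi + 4*sin(x)) dx = 4 - pi.

4 - pi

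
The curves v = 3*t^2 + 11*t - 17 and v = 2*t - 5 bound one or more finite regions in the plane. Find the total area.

Set the curves equal: 3*t^2 + 11*t - 17 = 2*t - 5, so 3*t^2 + 9*t - 12 = 0, which factors as 3*(t - 1)*(t + 4) = 0. The curves meet at t = -4, 1.
On [-4, 1], v = 2*t - 5 is on top; that piece has area ∫[-4,1] (-(3*t^2 + 9*t - 12)) dt = 125/2.

125/2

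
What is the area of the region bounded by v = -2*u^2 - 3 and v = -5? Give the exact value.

8/3

Set the curves equal: -2*u^2 - 3 = -5, so -2*u^2 + 2 = 0, which factors as -2*(u - 1)*(u + 1) = 0. The curves meet at u = -1, 1.
On [-1, 1], v = -2*u^2 - 3 is on top; that piece has area ∫[-1,1] (-2*u^2 + 2) du = 8/3.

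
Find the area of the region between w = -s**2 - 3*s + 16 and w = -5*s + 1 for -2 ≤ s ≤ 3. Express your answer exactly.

205/3

On [-2, 3], (-s**2 - 3*s + 16) - (-5*s + 1) = -s**2 + 2*s + 15 is ≥ 0 throughout, so the area is a single integral of |-s**2 + 2*s + 15|.
∫[-2,3] (-s**2 + 2*s + 15) ds = 205/3.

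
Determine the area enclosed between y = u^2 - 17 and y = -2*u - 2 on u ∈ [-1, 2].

39

On [-1, 2], (u^2 - 17) - (-2*u - 2) = u^2 + 2*u - 15 is ≤ 0 throughout, so the area is a single integral of |u^2 + 2*u - 15|.
∫[-1,2] (u^2 + 2*u - 15) du = -39; the area of that piece is 39.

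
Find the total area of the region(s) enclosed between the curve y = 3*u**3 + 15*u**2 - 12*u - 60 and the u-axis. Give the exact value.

The curve meets the u-axis where 3*u**3 + 15*u**2 - 12*u - 60 = 0, i.e. 3*(u - 2)*(u + 2)*(u + 5) = 0, at u = -5, -2, 2.
On [-5, -2] the curve lies above the axis; ∫[-5,-2] (3*u**3 + 15*u**2 - 12*u - 60) du = 297/4, giving area 297/4.
On [-2, 2] the curve lies below the axis; ∫[-2,2] (3*u**3 + 15*u**2 - 12*u - 60) du = -160, giving area 160.
Total area = 297/4 + 160 = 937/4.

937/4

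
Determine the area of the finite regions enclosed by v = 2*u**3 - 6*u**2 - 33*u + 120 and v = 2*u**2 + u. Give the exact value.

Set the curves equal: 2*u**3 - 6*u**2 - 33*u + 120 = 2*u**2 + u, so 2*u**3 - 8*u**2 - 34*u + 120 = 0, which factors as 2*(u - 5)*(u - 3)*(u + 4) = 0. The curves meet at u = -4, 3, 5.
On [-4, 3], v = 2*u**3 - 6*u**2 - 33*u + 120 is on top; that piece has area ∫[-4,3] (2*u**3 - 8*u**2 - 34*u + 120) du = 3773/6.
On [3, 5], v = 2*u**2 + u is on top; that piece has area ∫[3,5] (-(2*u**3 - 8*u**2 - 34*u + 120)) du = 64/3.
Total enclosed area = 3773/6 + 64/3 = 3901/6.

3901/6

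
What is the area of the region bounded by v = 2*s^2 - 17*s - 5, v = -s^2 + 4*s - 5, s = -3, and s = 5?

The difference (2*s^2 - 17*s - 5) - (-s^2 + 4*s - 5) = 3*s^2 - 21*s changes sign at s = 0 inside [-3, 5], so split the integral there.
∫[-3,0] (3*s^2 - 21*s) ds = 243/2.
∫[0,5] (3*s^2 - 21*s) ds = -275/2; the area of that piece is 275/2.
Total area = 243/2 + 275/2 = 259.

259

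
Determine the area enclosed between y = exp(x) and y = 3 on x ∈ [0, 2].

The difference (exp(x)) - (3) = exp(x) - 3 changes sign at x = log(3) inside [0, 2], so split the integral there.
∫[0,log(3)] (exp(x) - 3) dx = 2 - log(27); the area of that piece is -2 + log(27).
∫[log(3),2] (exp(x) - 3) dx = -9 + 3*log(3) + exp(2).
Total area = (-2 + log(27)) + (-9 + 3*log(3) + exp(2)) = -11 + 6*log(3) + exp(2).

-11 + 6*log(3) + exp(2)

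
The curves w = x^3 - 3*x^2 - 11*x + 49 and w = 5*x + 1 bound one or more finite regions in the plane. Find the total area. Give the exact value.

Set the curves equal: x^3 - 3*x^2 - 11*x + 49 = 5*x + 1, so x^3 - 3*x^2 - 16*x + 48 = 0, which factors as (x - 4)*(x - 3)*(x + 4) = 0. The curves meet at x = -4, 3, 4.
On [-4, 3], w = x^3 - 3*x^2 - 11*x + 49 is on top; that piece has area ∫[-4,3] (x^3 - 3*x^2 - 16*x + 48) dx = 1029/4.
On [3, 4], w = 5*x + 1 is on top; that piece has area ∫[3,4] (-(x^3 - 3*x^2 - 16*x + 48)) dx = 5/4.
Total enclosed area = 1029/4 + 5/4 = 517/2.

517/2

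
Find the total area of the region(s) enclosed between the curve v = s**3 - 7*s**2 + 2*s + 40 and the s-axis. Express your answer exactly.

The curve meets the s-axis where s**3 - 7*s**2 + 2*s + 40 = 0, i.e. (s - 5)*(s - 4)*(s + 2) = 0, at s = -2, 4, 5.
On [-2, 4] the curve lies above the axis; ∫[-2,4] (s**3 - 7*s**2 + 2*s + 40) ds = 144, giving area 144.
On [4, 5] the curve lies below the axis; ∫[4,5] (s**3 - 7*s**2 + 2*s + 40) ds = -13/12, giving area 13/12.
Total area = 144 + 13/12 = 1741/12.

1741/12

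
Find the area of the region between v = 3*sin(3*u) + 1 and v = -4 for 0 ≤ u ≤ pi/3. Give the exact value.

On [0, pi/3], (3*sin(3*u) + 1) - (-4) = 3*sin(3*u) + 5 is ≥ 0 throughout, so the area is a single integral of |3*sin(3*u) + 5|.
∫[0,pi/3] (3*sin(3*u) + 5) du = 2 + 5*pi/3.

2 + 5*pi/3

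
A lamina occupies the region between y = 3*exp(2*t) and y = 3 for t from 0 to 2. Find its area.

On [0, 2], (3*exp(2*t)) - (3) = 3*exp(2*t) - 3 is ≥ 0 throughout, so the area is a single integral of |3*exp(2*t) - 3|.
∫[0,2] (3*exp(2*t) - 3) dt = -15/2 + 3*exp(4)/2.

-15/2 + 3*exp(4)/2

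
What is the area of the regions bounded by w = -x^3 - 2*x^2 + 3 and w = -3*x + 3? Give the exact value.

Set the curves equal: -x^3 - 2*x^2 + 3 = -3*x + 3, so -x^3 - 2*x^2 + 3*x = 0, which factors as -x*(x - 1)*(x + 3) = 0. The curves meet at x = -3, 0, 1.
On [-3, 0], w = -3*x + 3 is on top; that piece has area ∫[-3,0] (-(-x^3 - 2*x^2 + 3*x)) dx = 45/4.
On [0, 1], w = -x^3 - 2*x^2 + 3 is on top; that piece has area ∫[0,1] (-x^3 - 2*x^2 + 3*x) dx = 7/12.
Total enclosed area = 45/4 + 7/12 = 71/6.

71/6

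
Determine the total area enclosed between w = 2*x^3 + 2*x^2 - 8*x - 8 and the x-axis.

The curve meets the x-axis where 2*x^3 + 2*x^2 - 8*x - 8 = 0, i.e. 2*(x - 2)*(x + 1)*(x + 2) = 0, at x = -2, -1, 2.
On [-2, -1] the curve lies above the axis; ∫[-2,-1] (2*x^3 + 2*x^2 - 8*x - 8) dx = 7/6, giving area 7/6.
On [-1, 2] the curve lies below the axis; ∫[-1,2] (2*x^3 + 2*x^2 - 8*x - 8) dx = -45/2, giving area 45/2.
Total area = 7/6 + 45/2 = 71/3.

71/3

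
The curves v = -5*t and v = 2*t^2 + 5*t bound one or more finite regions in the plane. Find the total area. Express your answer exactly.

Set the curves equal: -5*t = 2*t^2 + 5*t, so -2*t^2 - 10*t = 0, which factors as -2*t*(t + 5) = 0. The curves meet at t = -5, 0.
On [-5, 0], v = -5*t is on top; that piece has area ∫[-5,0] (-2*t^2 - 10*t) dt = 125/3.

125/3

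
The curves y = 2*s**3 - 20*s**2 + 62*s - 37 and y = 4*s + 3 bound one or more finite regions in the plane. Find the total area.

Set the curves equal: 2*s**3 - 20*s**2 + 62*s - 37 = 4*s + 3, so 2*s**3 - 20*s**2 + 58*s - 40 = 0, which factors as 2*(s - 5)*(s - 4)*(s - 1) = 0. The curves meet at s = 1, 4, 5.
On [1, 4], y = 2*s**3 - 20*s**2 + 62*s - 37 is on top; that piece has area ∫[1,4] (2*s**3 - 20*s**2 + 58*s - 40) ds = 45/2.
On [4, 5], y = 4*s + 3 is on top; that piece has area ∫[4,5] (-(2*s**3 - 20*s**2 + 58*s - 40)) ds = 7/6.
Total enclosed area = 45/2 + 7/6 = 71/3.

71/3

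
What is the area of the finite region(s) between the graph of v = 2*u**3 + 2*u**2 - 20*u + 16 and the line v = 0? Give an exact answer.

443/3

The curve meets the u-axis where 2*u**3 + 2*u**2 - 20*u + 16 = 0, i.e. 2*(u - 2)*(u - 1)*(u + 4) = 0, at u = -4, 1, 2.
On [-4, 1] the curve lies above the axis; ∫[-4,1] (2*u**3 + 2*u**2 - 20*u + 16) du = 875/6, giving area 875/6.
On [1, 2] the curve lies below the axis; ∫[1,2] (2*u**3 + 2*u**2 - 20*u + 16) du = -11/6, giving area 11/6.
Total area = 875/6 + 11/6 = 443/3.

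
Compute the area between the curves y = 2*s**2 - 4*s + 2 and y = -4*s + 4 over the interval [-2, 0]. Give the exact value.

The difference (2*s**2 - 4*s + 2) - (-4*s + 4) = 2*s**2 - 2 changes sign at s = -1 inside [-2, 0], so split the integral there.
∫[-2,-1] (2*s**2 - 2) ds = 8/3.
∫[-1,0] (2*s**2 - 2) ds = -4/3; the area of that piece is 4/3.
Total area = 8/3 + 4/3 = 4.

4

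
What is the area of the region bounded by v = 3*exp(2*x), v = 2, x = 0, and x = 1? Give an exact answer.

-7/2 + 3*exp(2)/2

On [0, 1], (3*exp(2*x)) - (2) = 3*exp(2*x) - 2 is ≥ 0 throughout, so the area is a single integral of |3*exp(2*x) - 2|.
∫[0,1] (3*exp(2*x) - 2) dx = -7/2 + 3*exp(2)/2.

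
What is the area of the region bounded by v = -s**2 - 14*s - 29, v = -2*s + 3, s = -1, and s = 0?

79/3

On [-1, 0], (-s**2 - 14*s - 29) - (-2*s + 3) = -s**2 - 12*s - 32 is ≤ 0 throughout, so the area is a single integral of |-s**2 - 12*s - 32|.
∫[-1,0] (-s**2 - 12*s - 32) ds = -79/3; the area of that piece is 79/3.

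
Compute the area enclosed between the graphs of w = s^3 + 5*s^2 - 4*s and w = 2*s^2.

Set the curves equal: s^3 + 5*s^2 - 4*s = 2*s^2, so s^3 + 3*s^2 - 4*s = 0, which factors as s*(s - 1)*(s + 4) = 0. The curves meet at s = -4, 0, 1.
On [-4, 0], w = s^3 + 5*s^2 - 4*s is on top; that piece has area ∫[-4,0] (s^3 + 3*s^2 - 4*s) ds = 32.
On [0, 1], w = 2*s^2 is on top; that piece has area ∫[0,1] (-(s^3 + 3*s^2 - 4*s)) ds = 3/4.
Total enclosed area = 32 + 3/4 = 131/4.

131/4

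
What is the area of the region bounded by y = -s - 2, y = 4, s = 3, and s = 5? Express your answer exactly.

On [3, 5], (-s - 2) - (4) = -s - 6 is ≤ 0 throughout, so the area is a single integral of |-s - 6|.
∫[3,5] (-s - 6) ds = -20; the area of that piece is 20.

20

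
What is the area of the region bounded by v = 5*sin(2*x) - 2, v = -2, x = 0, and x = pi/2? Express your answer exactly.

5

On [0, pi/2], (5*sin(2*x) - 2) - (-2) = 5*sin(2*x) is ≥ 0 throughout, so the area is a single integral of |5*sin(2*x)|.
∫[0,pi/2] (5*sin(2*x)) dx = 5.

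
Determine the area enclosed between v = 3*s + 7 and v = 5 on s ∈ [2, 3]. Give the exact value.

On [2, 3], (3*s + 7) - (5) = 3*s + 2 is ≥ 0 throughout, so the area is a single integral of |3*s + 2|.
∫[2,3] (3*s + 2) ds = 19/2.

19/2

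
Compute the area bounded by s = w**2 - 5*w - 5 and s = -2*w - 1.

Both boundary curves give s as a function of w, so integrate with respect to w. Setting them equal: w**2 - 3*w - 4 = 0, i.e. (w - 4)*(w + 1) = 0, so they meet at w = -1, 4.
For w in [-1, 4], s = w**2 - 5*w - 5 is on the left; area = ∫[-1,4] (-(w**2 - 3*w - 4)) dw = 125/6.

125/6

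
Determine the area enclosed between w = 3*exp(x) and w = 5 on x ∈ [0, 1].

-12 - 10*log(3) + 3*exp(1) + 10*log(5)

The difference (3*exp(x)) - (5) = 3*exp(x) - 5 changes sign at x = log(5/3) inside [0, 1], so split the integral there.
∫[0,log(5/3)] (3*exp(x) - 5) dx = log(243/3125) + 2; the area of that piece is -2 + log(3125/243).
∫[log(5/3),1] (3*exp(x) - 5) dx = -10 - 5*log(3) + 5*log(5) + 3*exp(1).
Total area = (-2 + log(3125/243)) + (-10 - 5*log(3) + 5*log(5) + 3*exp(1)) = -12 - 10*log(3) + 3*exp(1) + 10*log(5).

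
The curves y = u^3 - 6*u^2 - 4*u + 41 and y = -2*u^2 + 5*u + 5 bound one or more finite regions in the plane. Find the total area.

Set the curves equal: u^3 - 6*u^2 - 4*u + 41 = -2*u^2 + 5*u + 5, so u^3 - 4*u^2 - 9*u + 36 = 0, which factors as (u - 4)*(u - 3)*(u + 3) = 0. The curves meet at u = -3, 3, 4.
On [-3, 3], y = u^3 - 6*u^2 - 4*u + 41 is on top; that piece has area ∫[-3,3] (u^3 - 4*u^2 - 9*u + 36) du = 144.
On [3, 4], y = -2*u^2 + 5*u + 5 is on top; that piece has area ∫[3,4] (-(u^3 - 4*u^2 - 9*u + 36)) du = 13/12.
Total enclosed area = 144 + 13/12 = 1741/12.

1741/12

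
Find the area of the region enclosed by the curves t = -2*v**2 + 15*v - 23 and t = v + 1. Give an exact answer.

1/3

Both boundary curves give t as a function of v, so integrate with respect to v. Setting them equal: -2*v**2 + 14*v - 24 = 0, i.e. -2*(v - 4)*(v - 3) = 0, so they meet at v = 3, 4.
For v in [3, 4], t = -2*v**2 + 15*v - 23 is on the right; area = ∫[3,4] (-2*v**2 + 14*v - 24) dv = 1/3.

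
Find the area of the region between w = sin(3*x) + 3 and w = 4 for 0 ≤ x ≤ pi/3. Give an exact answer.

-2/3 + pi/3

On [0, pi/3], (sin(3*x) + 3) - (4) = sin(3*x) - 1 is ≤ 0 throughout, so the area is a single integral of |sin(3*x) - 1|.
∫[0,pi/3] (sin(3*x) - 1) dx = 2/3 - pi/3; the area of that piece is -2/3 + pi/3.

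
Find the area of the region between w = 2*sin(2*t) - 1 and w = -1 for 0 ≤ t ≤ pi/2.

On [0, pi/2], (2*sin(2*t) - 1) - (-1) = 2*sin(2*t) is ≥ 0 throughout, so the area is a single integral of |2*sin(2*t)|.
∫[0,pi/2] (2*sin(2*t)) dt = 2.

2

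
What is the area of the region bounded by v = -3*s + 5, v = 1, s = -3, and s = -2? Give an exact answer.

On [-3, -2], (-3*s + 5) - (1) = -3*s + 4 is ≥ 0 throughout, so the area is a single integral of |-3*s + 4|.
∫[-3,-2] (-3*s + 4) ds = 23/2.

23/2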